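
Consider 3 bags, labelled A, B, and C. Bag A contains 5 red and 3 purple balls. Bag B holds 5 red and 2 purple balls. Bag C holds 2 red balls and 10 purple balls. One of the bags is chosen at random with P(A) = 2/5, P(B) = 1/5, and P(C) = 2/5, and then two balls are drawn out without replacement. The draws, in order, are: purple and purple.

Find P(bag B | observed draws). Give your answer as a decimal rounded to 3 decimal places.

Under each hypothesis, the probability of the observed sequence is: P(data | bag A) = (3/8)(2/7) = 0.10714; P(data | bag B) = (2/7)(1/6) = 0.047619; P(data | bag C) = (10/12)(9/11) = 0.68182.
The prior-weighted likelihoods are 2/5 · 0.10714 = 0.042857, 1/5 · 0.047619 = 0.0095238, 2/5 · 0.68182 = 0.27273; these sum to 0.32511.
By Bayes' rule, P(bag B | data) = (0.0095238) / (0.32511) = 0.029294.

0.029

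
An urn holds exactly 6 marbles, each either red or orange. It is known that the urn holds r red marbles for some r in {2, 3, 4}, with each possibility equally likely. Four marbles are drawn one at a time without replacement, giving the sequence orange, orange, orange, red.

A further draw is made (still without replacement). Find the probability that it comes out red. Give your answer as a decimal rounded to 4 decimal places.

Compute the likelihood of the observed sequence for each case: P(data | r = 2) = (4/6)(3/5)(2/4)(2/3) = 2/15; P(data | r = 3) = (3/6)(2/5)(1/4)(3/3) = 1/20; P(data | r = 4) = (2/6)(1/5)(0/4) = 0.
Multiplying each by its prior: 1/3 · 2/15 = 2/45, 1/3 · 1/20 = 1/60, 1/3 · 0 = 0; summing to 11/180.
Dividing through by the total gives posterior P(r = 2 | data) = 8/11, P(r = 3 | data) = 3/11, P(r = 4 | data) = 0.
So P(red next | data) = Σ P(red next | H) P(H | data) = (1/2)(8/11) + (1)(3/11) = 7/11.

0.6364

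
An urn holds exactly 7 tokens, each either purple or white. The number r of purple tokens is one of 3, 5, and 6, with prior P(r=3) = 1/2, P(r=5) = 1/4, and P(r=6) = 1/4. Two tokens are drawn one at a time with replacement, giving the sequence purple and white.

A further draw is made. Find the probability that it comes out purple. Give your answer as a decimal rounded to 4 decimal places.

0.5643

For each hypothesis, P(data | H) works out to: P(data | r = 3) = (3/7)(4/7) = 12/49; P(data | r = 5) = (5/7)(2/7) = 10/49; P(data | r = 6) = (6/7)(1/7) = 6/49.
The prior-weighted likelihoods are 1/2 · 12/49 = 6/49, 1/4 · 10/49 = 5/98, 1/4 · 6/49 = 3/98; summing to 10/49.
Normalising, the posterior is P(r = 3 | data) = 3/5, P(r = 5 | data) = 1/4, P(r = 6 | data) = 3/20.
So P(purple next | data) = Σ P(purple next | H) P(H | data) = (3/7)(3/5) + (5/7)(1/4) + (6/7)(3/20) = 79/140.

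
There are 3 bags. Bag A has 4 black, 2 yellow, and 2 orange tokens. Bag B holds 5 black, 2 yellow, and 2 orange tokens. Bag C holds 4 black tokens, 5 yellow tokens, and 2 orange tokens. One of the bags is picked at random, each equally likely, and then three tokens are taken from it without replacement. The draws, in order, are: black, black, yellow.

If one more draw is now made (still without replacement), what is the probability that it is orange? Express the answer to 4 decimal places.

0.3320

Compute the likelihood of the observed sequence for each case: P(data | bag A) = (4/8)(3/7)(2/6) = 0.071429; P(data | bag B) = (5/9)(4/8)(2/7) = 0.079365; P(data | bag C) = (4/11)(3/10)(5/9) = 0.060606.
Multiplying each by its prior: 1/3 · 0.071429 = 0.02381, 1/3 · 0.079365 = 0.026455, 1/3 · 0.060606 = 0.020202; with total 0.070467.
The posterior is then P(bag A | data) = 0.33788, P(bag B | data) = 0.37543, P(bag C | data) = 0.28669.
The predictive probability is P(orange next | data) = (2/5)(0.33788) + (1/3)(0.37543) + (1/4)(0.28669) = 0.33197.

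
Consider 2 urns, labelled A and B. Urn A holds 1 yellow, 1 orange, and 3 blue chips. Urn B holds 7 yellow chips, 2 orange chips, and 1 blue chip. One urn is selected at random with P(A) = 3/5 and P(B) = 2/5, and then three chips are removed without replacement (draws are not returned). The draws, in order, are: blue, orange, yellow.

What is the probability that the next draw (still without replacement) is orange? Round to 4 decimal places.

0.0294

Compute the likelihood of the observed sequence for each case: P(data | urn A) = (3/5)(1/4)(1/3) = 1/20; P(data | urn B) = (1/10)(2/9)(7/8) = 7/360.
Weighting by the prior gives 3/5 · 1/20 = 3/100, 2/5 · 7/360 = 7/900; these sum to 17/450.
Normalising, the posterior is P(urn A | data) = 27/34, P(urn B | data) = 7/34.
Averaging over the posterior, P(orange next | data) = (0)(27/34) + (1/7)(7/34) = 1/34.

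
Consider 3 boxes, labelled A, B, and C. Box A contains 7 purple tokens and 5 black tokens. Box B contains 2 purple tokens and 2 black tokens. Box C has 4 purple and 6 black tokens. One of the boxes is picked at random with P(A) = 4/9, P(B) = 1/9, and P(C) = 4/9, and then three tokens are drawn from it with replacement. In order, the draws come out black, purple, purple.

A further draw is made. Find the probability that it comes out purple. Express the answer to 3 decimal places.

0.508

The likelihood of the observed sequence under each hypothesis: P(data | box A) = (5/12)(7/12)(7/12) = 0.14178; P(data | box B) = (2/4)(2/4)(2/4) = 0.125; P(data | box C) = (6/10)(4/10)(4/10) = 0.096.
Weighting by the prior gives 4/9 · 0.14178 = 0.063014, 1/9 · 0.125 = 0.013889, 4/9 · 0.096 = 0.042667; these sum to 0.11957.
Dividing through by the total gives posterior P(box A | data) = 0.52701, P(box B | data) = 0.11616, P(box C | data) = 0.35683.
Averaging over the posterior, P(purple next | data) = (7/12)(0.52701) + (1/2)(0.11616) + (2/5)(0.35683) = 0.50823.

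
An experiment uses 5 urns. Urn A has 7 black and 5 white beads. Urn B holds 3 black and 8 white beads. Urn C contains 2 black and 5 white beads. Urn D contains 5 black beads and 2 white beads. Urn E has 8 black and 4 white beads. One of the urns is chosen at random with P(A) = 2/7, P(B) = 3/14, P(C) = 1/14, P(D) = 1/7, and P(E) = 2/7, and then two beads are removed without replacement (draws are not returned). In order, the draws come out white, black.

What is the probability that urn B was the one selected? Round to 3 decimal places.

0.193

Compute the likelihood of the observed sequence for each case: P(data | urn A) = (5/12)(7/11) = 0.26515; P(data | urn B) = (8/11)(3/10) = 0.21818; P(data | urn C) = (5/7)(2/6) = 0.2381; P(data | urn D) = (2/7)(5/6) = 0.2381; P(data | urn E) = (4/12)(8/11) = 0.24242.
The prior-weighted likelihoods are 2/7 · 0.26515 = 0.075758, 3/14 · 0.21818 = 0.046753, 1/14 · 0.2381 = 0.017007, 1/7 · 0.2381 = 0.034014, 2/7 · 0.24242 = 0.069264; these sum to 0.2428.
So P(urn B | data) = (0.046753) / (0.2428) = 0.19256.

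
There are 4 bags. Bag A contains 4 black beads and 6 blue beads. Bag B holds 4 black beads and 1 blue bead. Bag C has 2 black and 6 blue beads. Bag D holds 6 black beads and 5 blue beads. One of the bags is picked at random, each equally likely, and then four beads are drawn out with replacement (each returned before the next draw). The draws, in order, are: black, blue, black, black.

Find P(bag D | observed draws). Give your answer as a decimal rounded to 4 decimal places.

0.3260

Under each hypothesis, the probability of the observed sequence is: P(data | bag A) = (4/10)(6/10)(4/10)(4/10) = 0.0384; P(data | bag B) = (4/5)(1/5)(4/5)(4/5) = 0.1024; P(data | bag C) = (2/8)(6/8)(2/8)(2/8) = 0.011719; P(data | bag D) = (6/11)(5/11)(6/11)(6/11) = 0.073765.
The prior-weighted likelihoods are 1/4 · 0.0384 = 0.0096, 1/4 · 0.1024 = 0.0256, 1/4 · 0.011719 = 0.0029297, 1/4 · 0.073765 = 0.018441; these sum to 0.056571.
By Bayes' rule, P(bag D | data) = (0.018441) / (0.056571) = 0.32599.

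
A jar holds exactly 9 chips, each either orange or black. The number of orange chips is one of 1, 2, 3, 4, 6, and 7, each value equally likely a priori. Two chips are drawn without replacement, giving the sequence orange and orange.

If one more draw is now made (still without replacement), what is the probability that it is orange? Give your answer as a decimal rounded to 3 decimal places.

0.559

Under each hypothesis, the probability of the observed sequence is: P(data | r = 1) = (1/9)(0/8) = 0; P(data | r = 2) = (2/9)(1/8) = 1/36; P(data | r = 3) = (3/9)(2/8) = 1/12; P(data | r = 4) = (4/9)(3/8) = 1/6; P(data | r = 6) = (6/9)(5/8) = 5/12; P(data | r = 7) = (7/9)(6/8) = 7/12.
Weighting by the prior gives 1/6 · 0 = 0, 1/6 · 1/36 = 1/216, 1/6 · 1/12 = 1/72, 1/6 · 1/6 = 1/36, 1/6 · 5/12 = 5/72, 1/6 · 7/12 = 7/72; with total 23/108.
The posterior is then P(r = 1 | data) = 0, P(r = 2 | data) = 1/46, P(r = 3 | data) = 3/46, P(r = 4 | data) = 3/23, P(r = 6 | data) = 15/46, P(r = 7 | data) = 21/46.
Averaging over the posterior, P(orange next | data) = (0)(1/46) + (1/7)(3/46) + (2/7)(3/23) + (4/7)(15/46) + (5/7)(21/46) = 90/161.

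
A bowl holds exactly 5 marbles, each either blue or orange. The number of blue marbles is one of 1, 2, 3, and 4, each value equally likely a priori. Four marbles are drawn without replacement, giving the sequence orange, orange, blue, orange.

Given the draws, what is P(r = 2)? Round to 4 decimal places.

Under each hypothesis, the probability of the observed sequence is: P(data | r = 1) = (4/5)(3/4)(1/3)(2/2) = 1/5; P(data | r = 2) = (3/5)(2/4)(2/3)(1/2) = 1/10; P(data | r = 3) = (2/5)(1/4)(3/3)(0/2) = 0; P(data | r = 4) = (1/5)(0/4) = 0.
Weighting by the prior gives 1/4 · 1/5 = 1/20, 1/4 · 1/10 = 1/40, 1/4 · 0 = 0, 1/4 · 0 = 0; with total 3/40.
So P(r = 2 | data) = (1/40) / (3/40) = 1/3.

0.3333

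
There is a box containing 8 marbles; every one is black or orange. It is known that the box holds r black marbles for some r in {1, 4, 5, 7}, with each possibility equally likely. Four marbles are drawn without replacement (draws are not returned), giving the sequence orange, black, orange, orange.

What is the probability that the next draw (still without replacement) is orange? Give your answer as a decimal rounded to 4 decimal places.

Compute the likelihood of the observed sequence for each case: P(data | r = 1) = (7/8)(1/7)(6/6)(5/5) = 1/8; P(data | r = 4) = (4/8)(4/7)(3/6)(2/5) = 2/35; P(data | r = 5) = (3/8)(5/7)(2/6)(1/5) = 1/56; P(data | r = 7) = (1/8)(7/7)(0/6) = 0.
The prior-weighted likelihoods are 1/4 · 1/8 = 1/32, 1/4 · 2/35 = 1/70, 1/4 · 1/56 = 1/224, 1/4 · 0 = 0; these sum to 1/20.
Normalising, the posterior is P(r = 1 | data) = 5/8, P(r = 4 | data) = 2/7, P(r = 5 | data) = 5/56, P(r = 7 | data) = 0.
So P(orange next | data) = Σ P(orange next | H) P(H | data) = (1)(5/8) + (1/4)(2/7) + (0)(5/56) = 39/56.

0.6964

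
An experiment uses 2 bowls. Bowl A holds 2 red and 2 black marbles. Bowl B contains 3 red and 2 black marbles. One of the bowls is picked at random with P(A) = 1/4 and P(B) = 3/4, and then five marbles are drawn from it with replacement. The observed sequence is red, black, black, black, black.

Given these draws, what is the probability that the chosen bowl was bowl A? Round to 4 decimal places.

0.4041

The likelihood of the observed sequence under each hypothesis: P(data | bowl A) = (2/4)(2/4)(2/4)(2/4)(2/4) = 0.03125; P(data | bowl B) = (3/5)(2/5)(2/5)(2/5)(2/5) = 0.01536.
Weighting by the prior gives 1/4 · 0.03125 = 0.0078125, 3/4 · 0.01536 = 0.01152; summing to 0.019332.
Therefore the posterior P(bowl A | data) = (0.0078125) / (0.019332) = 0.40411.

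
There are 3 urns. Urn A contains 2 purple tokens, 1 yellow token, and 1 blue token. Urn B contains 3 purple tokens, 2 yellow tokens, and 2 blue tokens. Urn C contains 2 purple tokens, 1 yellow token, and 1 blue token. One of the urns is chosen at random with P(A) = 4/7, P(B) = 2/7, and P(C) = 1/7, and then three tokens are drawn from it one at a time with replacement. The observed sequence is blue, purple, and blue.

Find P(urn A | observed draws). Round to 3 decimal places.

0.553

For each hypothesis, P(data | H) works out to: P(data | urn A) = (1/4)(2/4)(1/4) = 0.03125; P(data | urn B) = (2/7)(3/7)(2/7) = 0.034985; P(data | urn C) = (1/4)(2/4)(1/4) = 0.03125.
Multiplying each by its prior: 4/7 · 0.03125 = 0.017857, 2/7 · 0.034985 = 0.0099958, 1/7 · 0.03125 = 0.0044643; summing to 0.032317.
So P(urn A | data) = (0.017857) / (0.032317) = 0.55256.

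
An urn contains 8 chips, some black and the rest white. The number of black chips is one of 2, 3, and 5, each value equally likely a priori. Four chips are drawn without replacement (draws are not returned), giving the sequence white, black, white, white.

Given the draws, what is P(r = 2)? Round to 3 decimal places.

Under each hypothesis, the probability of the observed sequence is: P(data | r = 2) = (6/8)(2/7)(5/6)(4/5) = 1/7; P(data | r = 3) = (5/8)(3/7)(4/6)(3/5) = 3/28; P(data | r = 5) = (3/8)(5/7)(2/6)(1/5) = 1/56.
The prior-weighted likelihoods are 1/3 · 1/7 = 1/21, 1/3 · 3/28 = 1/28, 1/3 · 1/56 = 1/168; summing to 5/56.
Therefore the posterior P(r = 2 | data) = (1/21) / (5/56) = 8/15.

0.533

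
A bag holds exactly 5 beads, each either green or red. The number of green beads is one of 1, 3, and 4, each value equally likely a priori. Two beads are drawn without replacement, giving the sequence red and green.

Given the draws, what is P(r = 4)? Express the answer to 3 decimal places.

0.286

Under each hypothesis, the probability of the observed sequence is: P(data | r = 1) = (4/5)(1/4) = 1/5; P(data | r = 3) = (2/5)(3/4) = 3/10; P(data | r = 4) = (1/5)(4/4) = 1/5.
Weighting by the prior gives 1/3 · 1/5 = 1/15, 1/3 · 3/10 = 1/10, 1/3 · 1/5 = 1/15; with total 7/30.
By Bayes' rule, P(r = 4 | data) = (1/15) / (7/30) = 2/7.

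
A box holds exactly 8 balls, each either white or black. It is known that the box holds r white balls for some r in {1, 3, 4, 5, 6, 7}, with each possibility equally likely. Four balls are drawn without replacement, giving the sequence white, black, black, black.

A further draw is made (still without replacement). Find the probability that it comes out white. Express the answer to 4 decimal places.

0.3721

Compute the likelihood of the observed sequence for each case: P(data | r = 1) = (1/8)(7/7)(6/6)(5/5) = 1/8; P(data | r = 3) = (3/8)(5/7)(4/6)(3/5) = 3/28; P(data | r = 4) = (4/8)(4/7)(3/6)(2/5) = 2/35; P(data | r = 5) = (5/8)(3/7)(2/6)(1/5) = 1/56; P(data | r = 6) = (6/8)(2/7)(1/6)(0/5) = 0; P(data | r = 7) = (7/8)(1/7)(0/6) = 0.
Multiplying each by its prior: 1/6 · 1/8 = 1/48, 1/6 · 3/28 = 1/56, 1/6 · 2/35 = 1/105, 1/6 · 1/56 = 1/336, 1/6 · 0 = 0, 1/6 · 0 = 0; these sum to 43/840.
The posterior is then P(r = 1 | data) = 35/86, P(r = 3 | data) = 15/43, P(r = 4 | data) = 8/43, P(r = 5 | data) = 5/86, P(r = 6 | data) = 0, P(r = 7 | data) = 0.
Averaging over the posterior, P(white next | data) = (0)(35/86) + (1/2)(15/43) + (3/4)(8/43) + (1)(5/86) = 16/43.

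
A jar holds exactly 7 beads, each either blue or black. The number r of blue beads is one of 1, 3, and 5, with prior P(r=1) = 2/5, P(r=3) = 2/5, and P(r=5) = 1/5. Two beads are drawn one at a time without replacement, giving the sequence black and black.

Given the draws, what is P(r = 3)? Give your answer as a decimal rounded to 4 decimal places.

0.2791

For each hypothesis, P(data | H) works out to: P(data | r = 1) = (6/7)(5/6) = 5/7; P(data | r = 3) = (4/7)(3/6) = 2/7; P(data | r = 5) = (2/7)(1/6) = 1/21.
Multiplying each by its prior: 2/5 · 5/7 = 2/7, 2/5 · 2/7 = 4/35, 1/5 · 1/21 = 1/105; summing to 43/105.
Therefore the posterior P(r = 3 | data) = (4/35) / (43/105) = 12/43.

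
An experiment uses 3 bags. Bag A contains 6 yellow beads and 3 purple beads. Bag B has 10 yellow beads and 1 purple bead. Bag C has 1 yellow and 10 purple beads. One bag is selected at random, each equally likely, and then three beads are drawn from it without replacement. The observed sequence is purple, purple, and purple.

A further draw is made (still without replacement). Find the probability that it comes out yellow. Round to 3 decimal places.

The likelihood of the observed sequence under each hypothesis: P(data | bag A) = (3/9)(2/8)(1/7) = 0.011905; P(data | bag B) = (1/11)(0/10) = 0; P(data | bag C) = (10/11)(9/10)(8/9) = 0.72727.
The prior-weighted likelihoods are 1/3 · 0.011905 = 0.0039683, 1/3 · 0 = 0, 1/3 · 0.72727 = 0.24242; these sum to 0.24639.
Dividing through by the total gives posterior P(bag A | data) = 0.016105, P(bag B | data) = 0, P(bag C | data) = 0.98389.
So P(yellow next | data) = Σ P(yellow next | H) P(H | data) = (1)(0.016105) + (1/8)(0.98389) = 0.13909.

0.139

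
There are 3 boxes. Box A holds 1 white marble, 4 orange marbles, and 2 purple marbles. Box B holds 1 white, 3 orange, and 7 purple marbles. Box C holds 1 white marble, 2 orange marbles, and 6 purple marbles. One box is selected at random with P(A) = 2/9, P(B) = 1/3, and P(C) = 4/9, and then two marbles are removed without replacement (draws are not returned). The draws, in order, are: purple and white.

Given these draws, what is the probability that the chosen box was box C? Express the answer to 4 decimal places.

For each hypothesis, P(data | H) works out to: P(data | box A) = (2/7)(1/6) = 1/21; P(data | box B) = (7/11)(1/10) = 7/110; P(data | box C) = (6/9)(1/8) = 1/12.
Weighting by the prior gives 2/9 · 1/21 = 2/189, 1/3 · 7/110 = 7/330, 4/9 · 1/12 = 1/27; with total 53/770.
Therefore the posterior P(box C | data) = (1/27) / (53/770) = 770/1431.

0.5381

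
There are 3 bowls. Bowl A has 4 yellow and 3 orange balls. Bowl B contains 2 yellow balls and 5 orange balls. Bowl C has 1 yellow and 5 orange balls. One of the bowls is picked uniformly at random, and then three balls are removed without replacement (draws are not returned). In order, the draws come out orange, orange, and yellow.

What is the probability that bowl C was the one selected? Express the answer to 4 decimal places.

0.3535

For each hypothesis, P(data | H) works out to: P(data | bowl A) = (3/7)(2/6)(4/5) = 4/35; P(data | bowl B) = (5/7)(4/6)(2/5) = 4/21; P(data | bowl C) = (5/6)(4/5)(1/4) = 1/6.
Weighting by the prior gives 1/3 · 4/35 = 4/105, 1/3 · 4/21 = 4/63, 1/3 · 1/6 = 1/18; with total 11/70.
By Bayes' rule, P(bowl C | data) = (1/18) / (11/70) = 35/99.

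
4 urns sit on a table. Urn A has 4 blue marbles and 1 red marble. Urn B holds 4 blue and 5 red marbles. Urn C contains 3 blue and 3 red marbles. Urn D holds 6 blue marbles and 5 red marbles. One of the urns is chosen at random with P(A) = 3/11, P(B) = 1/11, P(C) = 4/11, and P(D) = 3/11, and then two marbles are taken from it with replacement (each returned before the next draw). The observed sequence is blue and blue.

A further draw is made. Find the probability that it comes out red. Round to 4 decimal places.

For each hypothesis, P(data | H) works out to: P(data | urn A) = (4/5)(4/5) = 0.64; P(data | urn B) = (4/9)(4/9) = 0.19753; P(data | urn C) = (3/6)(3/6) = 0.25; P(data | urn D) = (6/11)(6/11) = 0.29752.
Weighting by the prior gives 3/11 · 0.64 = 0.17455, 1/11 · 0.19753 = 0.017957, 4/11 · 0.25 = 0.090909, 3/11 · 0.29752 = 0.081142; with total 0.36455.
Normalising, the posterior is P(urn A | data) = 0.47879, P(urn B | data) = 0.049258, P(urn C | data) = 0.24937, P(urn D | data) = 0.22258.
The predictive probability is P(red next | data) = (1/5)(0.47879) + (5/9)(0.049258) + (1/2)(0.24937) + (5/11)(0.22258) = 0.34898.

0.3490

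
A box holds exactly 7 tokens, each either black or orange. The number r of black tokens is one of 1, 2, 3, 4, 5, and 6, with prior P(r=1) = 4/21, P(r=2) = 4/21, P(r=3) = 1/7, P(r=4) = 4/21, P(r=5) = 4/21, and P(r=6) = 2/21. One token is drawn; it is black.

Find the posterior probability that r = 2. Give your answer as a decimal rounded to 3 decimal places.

The likelihood of this draw under each hypothesis: P(data | r = 1) = (1/7) = 1/7; P(data | r = 2) = (2/7) = 2/7; P(data | r = 3) = (3/7) = 3/7; P(data | r = 4) = (4/7) = 4/7; P(data | r = 5) = (5/7) = 5/7; P(data | r = 6) = (6/7) = 6/7.
Multiplying each by its prior: 4/21 · 1/7 = 4/147, 4/21 · 2/7 = 8/147, 1/7 · 3/7 = 3/49, 4/21 · 4/7 = 16/147, 4/21 · 5/7 = 20/147, 2/21 · 6/7 = 4/49; these sum to 23/49.
Hence P(r = 2 | data) = (8/147) / (23/49) = 8/69.

0.116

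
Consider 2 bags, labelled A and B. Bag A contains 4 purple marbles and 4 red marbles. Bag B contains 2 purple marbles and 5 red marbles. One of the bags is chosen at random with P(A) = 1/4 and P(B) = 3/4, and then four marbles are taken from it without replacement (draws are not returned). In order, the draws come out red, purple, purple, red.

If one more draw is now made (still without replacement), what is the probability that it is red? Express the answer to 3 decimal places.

Under each hypothesis, the probability of the observed sequence is: P(data | bag A) = (4/8)(4/7)(3/6)(3/5) = 3/35; P(data | bag B) = (5/7)(2/6)(1/5)(4/4) = 1/21.
Weighting by the prior gives 1/4 · 3/35 = 3/140, 3/4 · 1/21 = 1/28; these sum to 2/35.
Dividing through by the total gives posterior P(bag A | data) = 3/8, P(bag B | data) = 5/8.
Averaging over the posterior, P(red next | data) = (1/2)(3/8) + (1)(5/8) = 13/16.

0.813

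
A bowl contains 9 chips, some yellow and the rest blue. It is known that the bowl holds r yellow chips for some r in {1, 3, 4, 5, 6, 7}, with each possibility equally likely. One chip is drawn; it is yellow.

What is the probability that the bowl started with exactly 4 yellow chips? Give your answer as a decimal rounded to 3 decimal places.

0.154

The likelihood of this draw under each hypothesis: P(data | r = 1) = (1/9) = 1/9; P(data | r = 3) = (3/9) = 1/3; P(data | r = 4) = (4/9) = 4/9; P(data | r = 5) = (5/9) = 5/9; P(data | r = 6) = (6/9) = 2/3; P(data | r = 7) = (7/9) = 7/9.
Multiplying each by its prior: 1/6 · 1/9 = 1/54, 1/6 · 1/3 = 1/18, 1/6 · 4/9 = 2/27, 1/6 · 5/9 = 5/54, 1/6 · 2/3 = 1/9, 1/6 · 7/9 = 7/54; with total 13/27.
By Bayes' rule, P(r = 4 | data) = (2/27) / (13/27) = 2/13.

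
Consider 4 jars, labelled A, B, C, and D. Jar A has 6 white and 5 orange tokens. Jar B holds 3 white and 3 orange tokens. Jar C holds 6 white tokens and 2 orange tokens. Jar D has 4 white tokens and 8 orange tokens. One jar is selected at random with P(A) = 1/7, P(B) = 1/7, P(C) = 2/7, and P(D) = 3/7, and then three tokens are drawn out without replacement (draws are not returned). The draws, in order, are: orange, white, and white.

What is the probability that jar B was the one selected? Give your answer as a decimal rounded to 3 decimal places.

Compute the likelihood of the observed sequence for each case: P(data | jar A) = (5/11)(6/10)(5/9) = 0.15152; P(data | jar B) = (3/6)(3/5)(2/4) = 0.15; P(data | jar C) = (2/8)(6/7)(5/6) = 0.17857; P(data | jar D) = (8/12)(4/11)(3/10) = 0.072727.
Weighting by the prior gives 1/7 · 0.15152 = 0.021645, 1/7 · 0.15 = 0.021429, 2/7 · 0.17857 = 0.05102, 3/7 · 0.072727 = 0.031169; summing to 0.12526.
Therefore the posterior P(jar B | data) = (0.021429) / (0.12526) = 0.17107.

0.171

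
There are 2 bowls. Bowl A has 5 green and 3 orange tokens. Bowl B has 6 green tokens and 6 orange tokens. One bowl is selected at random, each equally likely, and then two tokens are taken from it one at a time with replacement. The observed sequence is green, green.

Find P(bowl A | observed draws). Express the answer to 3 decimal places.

Compute the likelihood of the observed sequence for each case: P(data | bowl A) = (5/8)(5/8) = 25/64; P(data | bowl B) = (6/12)(6/12) = 1/4.
The prior-weighted likelihoods are 1/2 · 25/64 = 25/128, 1/2 · 1/4 = 1/8; summing to 41/128.
Therefore the posterior P(bowl A | data) = (25/128) / (41/128) = 25/41.

0.610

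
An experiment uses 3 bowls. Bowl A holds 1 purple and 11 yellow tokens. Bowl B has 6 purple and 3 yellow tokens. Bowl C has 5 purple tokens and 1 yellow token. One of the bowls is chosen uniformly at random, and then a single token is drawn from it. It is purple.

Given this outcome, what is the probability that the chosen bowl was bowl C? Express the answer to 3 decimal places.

0.526

The likelihood of this draw under each hypothesis: P(data | bowl A) = (1/12) = 1/12; P(data | bowl B) = (6/9) = 2/3; P(data | bowl C) = (5/6) = 5/6.
The prior-weighted likelihoods are 1/3 · 1/12 = 1/36, 1/3 · 2/3 = 2/9, 1/3 · 5/6 = 5/18; with total 19/36.
So P(bowl C | data) = (5/18) / (19/36) = 10/19.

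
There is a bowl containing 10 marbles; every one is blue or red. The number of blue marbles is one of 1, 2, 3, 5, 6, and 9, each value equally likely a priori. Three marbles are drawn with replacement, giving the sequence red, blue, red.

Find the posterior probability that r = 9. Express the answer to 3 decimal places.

0.015

Compute the likelihood of the observed sequence for each case: P(data | r = 1) = (9/10)(1/10)(9/10) = 0.081; P(data | r = 2) = (8/10)(2/10)(8/10) = 0.128; P(data | r = 3) = (7/10)(3/10)(7/10) = 0.147; P(data | r = 5) = (5/10)(5/10)(5/10) = 0.125; P(data | r = 6) = (4/10)(6/10)(4/10) = 0.096; P(data | r = 9) = (1/10)(9/10)(1/10) = 0.009.
Weighting by the prior gives 1/6 · 0.081 = 0.0135, 1/6 · 0.128 = 0.021333, 1/6 · 0.147 = 0.0245, 1/6 · 0.125 = 0.020833, 1/6 · 0.096 = 0.016, 1/6 · 0.009 = 0.0015; summing to 0.097667.
By Bayes' rule, P(r = 9 | data) = (0.0015) / (0.097667) = 0.015358.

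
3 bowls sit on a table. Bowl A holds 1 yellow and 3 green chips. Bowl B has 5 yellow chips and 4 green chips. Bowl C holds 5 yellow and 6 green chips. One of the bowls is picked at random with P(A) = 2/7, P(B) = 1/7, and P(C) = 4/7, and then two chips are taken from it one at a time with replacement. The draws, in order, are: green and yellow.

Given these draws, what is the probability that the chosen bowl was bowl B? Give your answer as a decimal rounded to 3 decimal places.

0.153

The likelihood of the observed sequence under each hypothesis: P(data | bowl A) = (3/4)(1/4) = 0.1875; P(data | bowl B) = (4/9)(5/9) = 0.24691; P(data | bowl C) = (6/11)(5/11) = 0.24793.
The prior-weighted likelihoods are 2/7 · 0.1875 = 0.053571, 1/7 · 0.24691 = 0.035273, 4/7 · 0.24793 = 0.14168; summing to 0.23052.
Hence P(bowl B | data) = (0.035273) / (0.23052) = 0.15302.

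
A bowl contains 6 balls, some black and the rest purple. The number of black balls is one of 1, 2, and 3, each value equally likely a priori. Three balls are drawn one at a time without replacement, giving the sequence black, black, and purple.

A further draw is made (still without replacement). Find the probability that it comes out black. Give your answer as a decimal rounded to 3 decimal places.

0.231

Under each hypothesis, the probability of the observed sequence is: P(data | r = 1) = (1/6)(0/5) = 0; P(data | r = 2) = (2/6)(1/5)(4/4) = 1/15; P(data | r = 3) = (3/6)(2/5)(3/4) = 3/20.
The prior-weighted likelihoods are 1/3 · 0 = 0, 1/3 · 1/15 = 1/45, 1/3 · 3/20 = 1/20; summing to 13/180.
Normalising, the posterior is P(r = 1 | data) = 0, P(r = 2 | data) = 4/13, P(r = 3 | data) = 9/13.
Averaging over the posterior, P(black next | data) = (0)(4/13) + (1/3)(9/13) = 3/13.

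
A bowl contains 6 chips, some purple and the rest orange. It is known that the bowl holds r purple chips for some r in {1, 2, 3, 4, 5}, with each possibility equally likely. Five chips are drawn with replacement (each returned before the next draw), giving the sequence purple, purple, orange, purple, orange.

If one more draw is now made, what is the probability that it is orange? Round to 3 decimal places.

0.430

Compute the likelihood of the observed sequence for each case: P(data | r = 1) = (1/6)(1/6)(5/6)(1/6)(5/6) = 0.003215; P(data | r = 2) = (2/6)(2/6)(4/6)(2/6)(4/6) = 0.016461; P(data | r = 3) = (3/6)(3/6)(3/6)(3/6)(3/6) = 0.03125; P(data | r = 4) = (4/6)(4/6)(2/6)(4/6)(2/6) = 0.032922; P(data | r = 5) = (5/6)(5/6)(1/6)(5/6)(1/6) = 0.016075.
Multiplying each by its prior: 1/5 · 0.003215 = 0.000643, 1/5 · 0.016461 = 0.0032922, 1/5 · 0.03125 = 0.00625, 1/5 · 0.032922 = 0.0065844, 1/5 · 0.016075 = 0.003215; these sum to 0.019985.
The posterior is then P(r = 1 | data) = 0.032175, P(r = 2 | data) = 0.16474, P(r = 3 | data) = 0.31274, P(r = 4 | data) = 0.32947, P(r = 5 | data) = 0.16088.
Averaging over the posterior, P(orange next | data) = (5/6)(0.032175) + (2/3)(0.16474) + (1/2)(0.31274) + (1/3)(0.32947) + (1/6)(0.16088) = 0.42964.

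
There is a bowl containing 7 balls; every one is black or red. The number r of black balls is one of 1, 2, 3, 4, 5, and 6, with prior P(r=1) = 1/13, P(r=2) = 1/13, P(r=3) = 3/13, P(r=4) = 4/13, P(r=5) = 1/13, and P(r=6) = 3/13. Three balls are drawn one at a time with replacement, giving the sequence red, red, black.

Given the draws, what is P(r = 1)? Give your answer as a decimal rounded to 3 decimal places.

The likelihood of the observed sequence under each hypothesis: P(data | r = 1) = (6/7)(6/7)(1/7) = 0.10496; P(data | r = 2) = (5/7)(5/7)(2/7) = 0.14577; P(data | r = 3) = (4/7)(4/7)(3/7) = 0.13994; P(data | r = 4) = (3/7)(3/7)(4/7) = 0.10496; P(data | r = 5) = (2/7)(2/7)(5/7) = 0.058309; P(data | r = 6) = (1/7)(1/7)(6/7) = 0.017493.
Multiplying each by its prior: 1/13 · 0.10496 = 0.0080736, 1/13 · 0.14577 = 0.011213, 3/13 · 0.13994 = 0.032294, 4/13 · 0.10496 = 0.032294, 1/13 · 0.058309 = 0.0044853, 3/13 · 0.017493 = 0.0040368; summing to 0.092397.
Therefore the posterior P(r = 1 | data) = (0.0080736) / (0.092397) = 0.087379.

0.087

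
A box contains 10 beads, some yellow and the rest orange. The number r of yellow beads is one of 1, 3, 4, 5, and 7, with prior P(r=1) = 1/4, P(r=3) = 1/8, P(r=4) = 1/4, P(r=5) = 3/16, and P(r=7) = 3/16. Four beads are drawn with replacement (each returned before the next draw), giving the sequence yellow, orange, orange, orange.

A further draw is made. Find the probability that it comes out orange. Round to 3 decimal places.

For each hypothesis, P(data | H) works out to: P(data | r = 1) = (1/10)(9/10)(9/10)(9/10) = 0.0729; P(data | r = 3) = (3/10)(7/10)(7/10)(7/10) = 0.1029; P(data | r = 4) = (4/10)(6/10)(6/10)(6/10) = 0.0864; P(data | r = 5) = (5/10)(5/10)(5/10)(5/10) = 0.0625; P(data | r = 7) = (7/10)(3/10)(3/10)(3/10) = 0.0189.
Weighting by the prior gives 1/4 · 0.0729 = 0.018225, 1/8 · 0.1029 = 0.012863, 1/4 · 0.0864 = 0.0216, 3/16 · 0.0625 = 0.011719, 3/16 · 0.0189 = 0.0035438; these sum to 0.06795.
The posterior is then P(r = 1 | data) = 0.26821, P(r = 3 | data) = 0.18929, P(r = 4 | data) = 0.31788, P(r = 5 | data) = 0.17246, P(r = 7 | data) = 0.052152.
Averaging over the posterior, P(orange next | data) = (9/10)(0.26821) + (7/10)(0.18929) + (3/5)(0.31788) + (1/2)(0.17246) + (3/10)(0.052152) = 0.6665.

0.667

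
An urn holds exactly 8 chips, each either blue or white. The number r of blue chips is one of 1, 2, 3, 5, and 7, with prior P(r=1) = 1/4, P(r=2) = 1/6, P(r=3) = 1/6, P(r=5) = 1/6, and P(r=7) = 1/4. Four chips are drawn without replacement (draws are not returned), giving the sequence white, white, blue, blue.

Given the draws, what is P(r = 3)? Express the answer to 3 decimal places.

0.400

For each hypothesis, P(data | H) works out to: P(data | r = 1) = (7/8)(6/7)(1/6)(0/5) = 0; P(data | r = 2) = (6/8)(5/7)(2/6)(1/5) = 1/28; P(data | r = 3) = (5/8)(4/7)(3/6)(2/5) = 1/14; P(data | r = 5) = (3/8)(2/7)(5/6)(4/5) = 1/14; P(data | r = 7) = (1/8)(0/7) = 0.
Weighting by the prior gives 1/4 · 0 = 0, 1/6 · 1/28 = 1/168, 1/6 · 1/14 = 1/84, 1/6 · 1/14 = 1/84, 1/4 · 0 = 0; these sum to 5/168.
Hence P(r = 3 | data) = (1/84) / (5/168) = 2/5.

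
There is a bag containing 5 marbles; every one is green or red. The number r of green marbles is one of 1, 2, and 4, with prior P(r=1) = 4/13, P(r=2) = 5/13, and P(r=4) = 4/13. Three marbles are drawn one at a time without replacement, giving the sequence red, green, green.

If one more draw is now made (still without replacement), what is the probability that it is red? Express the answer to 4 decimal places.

Compute the likelihood of the observed sequence for each case: P(data | r = 1) = (4/5)(1/4)(0/3) = 0; P(data | r = 2) = (3/5)(2/4)(1/3) = 1/10; P(data | r = 4) = (1/5)(4/4)(3/3) = 1/5.
The prior-weighted likelihoods are 4/13 · 0 = 0, 5/13 · 1/10 = 1/26, 4/13 · 1/5 = 4/65; with total 1/10.
Normalising, the posterior is P(r = 1 | data) = 0, P(r = 2 | data) = 5/13, P(r = 4 | data) = 8/13.
The predictive probability is P(red next | data) = (1)(5/13) + (0)(8/13) = 5/13.

0.3846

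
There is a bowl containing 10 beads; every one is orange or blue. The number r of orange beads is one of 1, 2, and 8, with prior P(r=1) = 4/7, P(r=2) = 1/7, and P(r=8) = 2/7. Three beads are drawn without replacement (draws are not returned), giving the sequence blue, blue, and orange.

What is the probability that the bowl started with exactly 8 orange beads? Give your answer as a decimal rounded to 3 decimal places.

0.074

Under each hypothesis, the probability of the observed sequence is: P(data | r = 1) = (9/10)(8/9)(1/8) = 1/10; P(data | r = 2) = (8/10)(7/9)(2/8) = 7/45; P(data | r = 8) = (2/10)(1/9)(8/8) = 1/45.
Multiplying each by its prior: 4/7 · 1/10 = 2/35, 1/7 · 7/45 = 1/45, 2/7 · 1/45 = 2/315; with total 3/35.
By Bayes' rule, P(r = 8 | data) = (2/315) / (3/35) = 2/27.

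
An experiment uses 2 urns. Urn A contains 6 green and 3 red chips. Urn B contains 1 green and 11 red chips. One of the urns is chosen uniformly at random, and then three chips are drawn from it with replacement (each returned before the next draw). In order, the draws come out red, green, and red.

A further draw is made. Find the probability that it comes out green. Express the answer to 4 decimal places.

0.3832

Under each hypothesis, the probability of the observed sequence is: P(data | urn A) = (3/9)(6/9)(3/9) = 0.074074; P(data | urn B) = (11/12)(1/12)(11/12) = 0.070023.
The prior-weighted likelihoods are 1/2 · 0.074074 = 0.037037, 1/2 · 0.070023 = 0.035012; with total 0.072049.
Dividing through by the total gives posterior P(urn A | data) = 0.51406, P(urn B | data) = 0.48594.
Averaging over the posterior, P(green next | data) = (2/3)(0.51406) + (1/12)(0.48594) = 0.3832.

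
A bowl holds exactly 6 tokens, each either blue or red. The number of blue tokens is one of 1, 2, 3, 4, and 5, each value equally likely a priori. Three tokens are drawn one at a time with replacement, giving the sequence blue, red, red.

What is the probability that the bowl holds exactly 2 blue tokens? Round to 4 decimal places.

0.3048

Compute the likelihood of the observed sequence for each case: P(data | r = 1) = (1/6)(5/6)(5/6) = 25/216; P(data | r = 2) = (2/6)(4/6)(4/6) = 4/27; P(data | r = 3) = (3/6)(3/6)(3/6) = 1/8; P(data | r = 4) = (4/6)(2/6)(2/6) = 2/27; P(data | r = 5) = (5/6)(1/6)(1/6) = 5/216.
The prior-weighted likelihoods are 1/5 · 25/216 = 5/216, 1/5 · 4/27 = 4/135, 1/5 · 1/8 = 1/40, 1/5 · 2/27 = 2/135, 1/5 · 5/216 = 1/216; these sum to 7/72.
Therefore the posterior P(r = 2 | data) = (4/135) / (7/72) = 32/105.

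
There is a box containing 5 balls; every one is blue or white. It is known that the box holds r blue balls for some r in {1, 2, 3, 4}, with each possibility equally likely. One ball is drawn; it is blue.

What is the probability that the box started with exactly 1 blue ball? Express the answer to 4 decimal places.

The likelihood of this draw under each hypothesis: P(data | r = 1) = (1/5) = 1/5; P(data | r = 2) = (2/5) = 2/5; P(data | r = 3) = (3/5) = 3/5; P(data | r = 4) = (4/5) = 4/5.
Weighting by the prior gives 1/4 · 1/5 = 1/20, 1/4 · 2/5 = 1/10, 1/4 · 3/5 = 3/20, 1/4 · 4/5 = 1/5; these sum to 1/2.
Hence P(r = 1 | data) = (1/20) / (1/2) = 1/10.

0.1000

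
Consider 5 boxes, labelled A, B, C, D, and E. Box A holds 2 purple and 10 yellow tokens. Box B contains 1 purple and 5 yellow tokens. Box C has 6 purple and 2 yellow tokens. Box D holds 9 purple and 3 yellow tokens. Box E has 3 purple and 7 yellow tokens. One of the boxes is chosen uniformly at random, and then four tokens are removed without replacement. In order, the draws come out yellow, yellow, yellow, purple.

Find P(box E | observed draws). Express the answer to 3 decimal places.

The likelihood of the observed sequence under each hypothesis: P(data | box A) = (10/12)(9/11)(8/10)(2/9) = 0.12121; P(data | box B) = (5/6)(4/5)(3/4)(1/3) = 0.16667; P(data | box C) = (2/8)(1/7)(0/6) = 0; P(data | box D) = (3/12)(2/11)(1/10)(9/9) = 0.0045455; P(data | box E) = (7/10)(6/9)(5/8)(3/7) = 0.125.
Weighting by the prior gives 1/5 · 0.12121 = 0.024242, 1/5 · 0.16667 = 0.033333, 1/5 · 0 = 0, 1/5 · 0.0045455 = 0.00090909, 1/5 · 0.125 = 0.025; summing to 0.083485.
Hence P(box E | data) = (0.025) / (0.083485) = 0.29946.

0.299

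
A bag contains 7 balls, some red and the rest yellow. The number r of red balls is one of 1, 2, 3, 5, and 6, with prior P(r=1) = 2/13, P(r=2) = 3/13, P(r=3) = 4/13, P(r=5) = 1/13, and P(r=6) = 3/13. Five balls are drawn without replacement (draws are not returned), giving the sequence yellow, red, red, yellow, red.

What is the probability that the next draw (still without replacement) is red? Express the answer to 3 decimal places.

Under each hypothesis, the probability of the observed sequence is: P(data | r = 1) = (6/7)(1/6)(0/5) = 0; P(data | r = 2) = (5/7)(2/6)(1/5)(4/4)(0/3) = 0; P(data | r = 3) = (4/7)(3/6)(2/5)(3/4)(1/3) = 0.028571; P(data | r = 5) = (2/7)(5/6)(4/5)(1/4)(3/3) = 0.047619; P(data | r = 6) = (1/7)(6/6)(5/5)(0/4) = 0.
Multiplying each by its prior: 2/13 · 0 = 0, 3/13 · 0 = 0, 4/13 · 0.028571 = 0.0087912, 1/13 · 0.047619 = 0.003663, 3/13 · 0 = 0; with total 0.012454.
The posterior is then P(r = 1 | data) = 0, P(r = 2 | data) = 0, P(r = 3 | data) = 0.70588, P(r = 5 | data) = 0.29412, P(r = 6 | data) = 0.
So P(red next | data) = Σ P(red next | H) P(H | data) = (0)(0.70588) + (1)(0.29412) = 0.29412.

0.294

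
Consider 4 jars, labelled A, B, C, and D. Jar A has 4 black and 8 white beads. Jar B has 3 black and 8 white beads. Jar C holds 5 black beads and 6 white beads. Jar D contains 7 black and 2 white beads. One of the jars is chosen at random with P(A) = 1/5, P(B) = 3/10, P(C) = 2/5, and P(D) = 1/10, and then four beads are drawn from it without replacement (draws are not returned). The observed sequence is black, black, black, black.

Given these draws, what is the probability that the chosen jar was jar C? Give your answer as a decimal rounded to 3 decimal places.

0.177

Under each hypothesis, the probability of the observed sequence is: P(data | jar A) = (4/12)(3/11)(2/10)(1/9) = 0.0020202; P(data | jar B) = (3/11)(2/10)(1/9)(0/8) = 0; P(data | jar C) = (5/11)(4/10)(3/9)(2/8) = 0.015152; P(data | jar D) = (7/9)(6/8)(5/7)(4/6) = 0.27778.
Weighting by the prior gives 1/5 · 0.0020202 = 0.00040404, 3/10 · 0 = 0, 2/5 · 0.015152 = 0.0060606, 1/10 · 0.27778 = 0.027778; these sum to 0.034242.
So P(jar C | data) = (0.0060606) / (0.034242) = 0.17699.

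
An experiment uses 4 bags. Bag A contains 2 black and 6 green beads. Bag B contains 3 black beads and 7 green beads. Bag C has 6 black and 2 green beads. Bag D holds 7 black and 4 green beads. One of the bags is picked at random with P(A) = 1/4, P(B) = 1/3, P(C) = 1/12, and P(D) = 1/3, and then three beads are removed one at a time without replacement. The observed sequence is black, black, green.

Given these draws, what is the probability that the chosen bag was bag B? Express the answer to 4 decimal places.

The likelihood of the observed sequence under each hypothesis: P(data | bag A) = (2/8)(1/7)(6/6) = 0.035714; P(data | bag B) = (3/10)(2/9)(7/8) = 0.058333; P(data | bag C) = (6/8)(5/7)(2/6) = 0.17857; P(data | bag D) = (7/11)(6/10)(4/9) = 0.1697.
Weighting by the prior gives 1/4 · 0.035714 = 0.0089286, 1/3 · 0.058333 = 0.019444, 1/12 · 0.17857 = 0.014881, 1/3 · 0.1697 = 0.056566; these sum to 0.09982.
By Bayes' rule, P(bag B | data) = (0.019444) / (0.09982) = 0.1948.

0.1948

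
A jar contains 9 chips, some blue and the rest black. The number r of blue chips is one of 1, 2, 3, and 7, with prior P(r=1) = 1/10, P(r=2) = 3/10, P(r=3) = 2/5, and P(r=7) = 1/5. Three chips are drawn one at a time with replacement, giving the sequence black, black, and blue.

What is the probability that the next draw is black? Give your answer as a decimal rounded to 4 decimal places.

0.6927

The likelihood of the observed sequence under each hypothesis: P(data | r = 1) = (8/9)(8/9)(1/9) = 0.087791; P(data | r = 2) = (7/9)(7/9)(2/9) = 0.13443; P(data | r = 3) = (6/9)(6/9)(3/9) = 0.14815; P(data | r = 7) = (2/9)(2/9)(7/9) = 0.038409.
Multiplying each by its prior: 1/10 · 0.087791 = 0.0087791, 3/10 · 0.13443 = 0.040329, 2/5 · 0.14815 = 0.059259, 1/5 · 0.038409 = 0.0076818; summing to 0.11605.
The posterior is then P(r = 1 | data) = 0.07565, P(r = 2 | data) = 0.34752, P(r = 3 | data) = 0.51064, P(r = 7 | data) = 0.066194.
The predictive probability is P(black next | data) = (8/9)(0.07565) + (7/9)(0.34752) + (2/3)(0.51064) + (2/9)(0.066194) = 0.69267.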